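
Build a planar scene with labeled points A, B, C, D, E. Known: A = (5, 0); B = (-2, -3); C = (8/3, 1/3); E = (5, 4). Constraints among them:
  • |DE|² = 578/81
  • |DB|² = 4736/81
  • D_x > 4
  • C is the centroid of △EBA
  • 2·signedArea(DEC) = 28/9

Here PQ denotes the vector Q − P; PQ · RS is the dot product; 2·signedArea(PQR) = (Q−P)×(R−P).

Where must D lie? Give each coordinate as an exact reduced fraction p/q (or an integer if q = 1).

D = (38/9, 13/9)

1. D_x = 38/9  [line 11/3·x + -7/3·y + -109/9 = 0 ∩ |DB|² = 4736/81]
2. D_y = 13/9  [line 11/3·x + -7/3·y + -109/9 = 0 ∩ |DB|² = 4736/81]
   → D = (38/9, 13/9)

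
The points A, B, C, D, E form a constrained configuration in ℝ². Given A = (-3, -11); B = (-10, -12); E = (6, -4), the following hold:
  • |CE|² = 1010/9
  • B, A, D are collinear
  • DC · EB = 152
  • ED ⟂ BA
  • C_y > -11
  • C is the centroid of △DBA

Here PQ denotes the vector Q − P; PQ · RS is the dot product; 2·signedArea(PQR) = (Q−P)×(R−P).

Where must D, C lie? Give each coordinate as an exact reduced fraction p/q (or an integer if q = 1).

1. D_x = 34/5  [B, A, D are collinear ∩ ED ⟂ BA]
2. D_y = -48/5  [B, A, D are collinear ∩ ED ⟂ BA]
   → D = (34/5, -48/5)
3. C_x = -31/15  [C is the centroid of △DBA]
4. C_y = -163/15  [C is the centroid of △DBA]
   → C = (-31/15, -163/15)

C = (-31/15, -163/15)
D = (34/5, -48/5)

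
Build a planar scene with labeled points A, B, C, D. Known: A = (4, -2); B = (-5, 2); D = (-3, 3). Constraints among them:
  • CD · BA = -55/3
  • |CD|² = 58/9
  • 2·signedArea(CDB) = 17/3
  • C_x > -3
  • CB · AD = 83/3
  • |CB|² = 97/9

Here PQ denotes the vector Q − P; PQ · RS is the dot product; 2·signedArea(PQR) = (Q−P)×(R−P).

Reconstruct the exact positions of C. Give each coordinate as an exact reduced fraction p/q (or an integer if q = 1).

C = (-2, 2/3)

1. C_x = -2  [CB · AD = 83/3 ∩ CD · BA = -55/3]
2. C_y = 2/3  [CB · AD = 83/3 ∩ CD · BA = -55/3]
   → C = (-2, 2/3)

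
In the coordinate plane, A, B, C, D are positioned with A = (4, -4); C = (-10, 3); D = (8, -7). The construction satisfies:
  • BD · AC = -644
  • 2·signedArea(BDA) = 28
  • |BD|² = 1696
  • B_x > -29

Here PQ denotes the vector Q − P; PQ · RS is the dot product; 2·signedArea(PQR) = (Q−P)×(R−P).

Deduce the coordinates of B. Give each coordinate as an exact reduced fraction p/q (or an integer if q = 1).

B = (-28, 13)

1. B_x = -28  [2·signedArea(BDA) = 28 ∩ BD · AC = -644]
2. B_y = 13  [2·signedArea(BDA) = 28 ∩ BD · AC = -644]
   → B = (-28, 13)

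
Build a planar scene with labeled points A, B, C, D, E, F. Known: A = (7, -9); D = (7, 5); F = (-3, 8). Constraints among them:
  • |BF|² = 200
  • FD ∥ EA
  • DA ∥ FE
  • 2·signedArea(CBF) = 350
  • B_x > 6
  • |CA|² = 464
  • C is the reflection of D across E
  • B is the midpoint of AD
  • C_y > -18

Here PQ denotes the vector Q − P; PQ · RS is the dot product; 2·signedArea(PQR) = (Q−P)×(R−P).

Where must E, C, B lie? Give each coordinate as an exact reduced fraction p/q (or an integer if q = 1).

B = (7, -2)
C = (-13, -17)
E = (-3, -6)

1. E_x = -3  [FD ∥ EA ∩ DA ∥ FE]
2. E_y = -6  [FD ∥ EA ∩ DA ∥ FE]
   → E = (-3, -6)
3. C_x = -13  [C is the reflection of D across E]
4. C_y = -17  [C is the reflection of D across E]
   → C = (-13, -17)
5. B_x = 7  [B is the midpoint of AD]
6. B_y = -2  [B is the midpoint of AD]
   → B = (7, -2)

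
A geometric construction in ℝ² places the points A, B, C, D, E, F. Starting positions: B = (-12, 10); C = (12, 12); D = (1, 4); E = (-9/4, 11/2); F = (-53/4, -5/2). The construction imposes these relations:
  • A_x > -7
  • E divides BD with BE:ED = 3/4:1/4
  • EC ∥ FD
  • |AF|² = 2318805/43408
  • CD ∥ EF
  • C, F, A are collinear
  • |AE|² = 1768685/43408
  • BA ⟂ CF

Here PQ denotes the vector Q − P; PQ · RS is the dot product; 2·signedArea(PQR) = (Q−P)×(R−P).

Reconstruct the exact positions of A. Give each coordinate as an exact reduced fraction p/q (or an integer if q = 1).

1. A_x = -18752/2713  [C, F, A are collinear ∩ BA ⟂ CF]
2. A_y = 3092/2713  [C, F, A are collinear ∩ BA ⟂ CF]
   → A = (-18752/2713, 3092/2713)

A = (-18752/2713, 3092/2713)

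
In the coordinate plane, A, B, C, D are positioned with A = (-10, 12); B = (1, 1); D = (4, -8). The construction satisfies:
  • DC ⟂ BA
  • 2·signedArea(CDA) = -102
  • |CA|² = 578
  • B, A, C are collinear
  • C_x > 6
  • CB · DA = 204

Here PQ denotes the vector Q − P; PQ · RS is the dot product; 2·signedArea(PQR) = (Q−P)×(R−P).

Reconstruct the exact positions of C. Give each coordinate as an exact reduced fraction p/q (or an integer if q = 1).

C = (7, -5)

1. C_x = 7  [B, A, C are collinear ∩ DC ⟂ BA]
2. C_y = -5  [B, A, C are collinear ∩ DC ⟂ BA]
   → C = (7, -5)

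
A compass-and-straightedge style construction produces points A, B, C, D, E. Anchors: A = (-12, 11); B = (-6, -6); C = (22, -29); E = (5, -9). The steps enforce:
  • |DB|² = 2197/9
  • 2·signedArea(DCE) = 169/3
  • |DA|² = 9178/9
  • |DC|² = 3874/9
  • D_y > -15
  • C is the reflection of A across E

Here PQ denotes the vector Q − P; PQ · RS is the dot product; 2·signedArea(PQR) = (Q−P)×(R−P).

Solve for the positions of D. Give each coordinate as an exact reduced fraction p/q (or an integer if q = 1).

D = (7, -44/3)

1. D_x = 7  [line -20·x + -17·y + -328/3 = 0 ∩ |DC|² = 3874/9]
2. D_y = -44/3  [line -20·x + -17·y + -328/3 = 0 ∩ |DC|² = 3874/9]
   → D = (7, -44/3)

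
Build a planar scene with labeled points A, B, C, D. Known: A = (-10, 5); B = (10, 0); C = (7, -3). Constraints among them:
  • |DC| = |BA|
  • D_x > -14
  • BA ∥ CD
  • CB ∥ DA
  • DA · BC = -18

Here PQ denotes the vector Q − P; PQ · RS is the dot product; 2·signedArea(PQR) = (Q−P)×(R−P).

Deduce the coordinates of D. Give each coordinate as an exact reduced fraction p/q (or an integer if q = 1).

D = (-13, 2)

1. D_x = -13  [CB ∥ DA ∩ BA ∥ CD]
2. D_y = 2  [CB ∥ DA ∩ BA ∥ CD]
   → D = (-13, 2)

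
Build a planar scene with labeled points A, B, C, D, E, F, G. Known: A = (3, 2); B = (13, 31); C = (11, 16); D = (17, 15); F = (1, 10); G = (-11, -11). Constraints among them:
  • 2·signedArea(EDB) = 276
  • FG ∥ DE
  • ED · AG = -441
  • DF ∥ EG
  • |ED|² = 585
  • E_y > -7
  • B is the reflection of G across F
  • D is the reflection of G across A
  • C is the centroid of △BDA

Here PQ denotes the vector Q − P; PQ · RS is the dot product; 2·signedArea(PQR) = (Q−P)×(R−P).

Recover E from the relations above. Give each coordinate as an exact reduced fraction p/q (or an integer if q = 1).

1. E_x = 5  [DF ∥ EG ∩ FG ∥ DE]
2. E_y = -6  [DF ∥ EG ∩ FG ∥ DE]
   → E = (5, -6)

E = (5, -6)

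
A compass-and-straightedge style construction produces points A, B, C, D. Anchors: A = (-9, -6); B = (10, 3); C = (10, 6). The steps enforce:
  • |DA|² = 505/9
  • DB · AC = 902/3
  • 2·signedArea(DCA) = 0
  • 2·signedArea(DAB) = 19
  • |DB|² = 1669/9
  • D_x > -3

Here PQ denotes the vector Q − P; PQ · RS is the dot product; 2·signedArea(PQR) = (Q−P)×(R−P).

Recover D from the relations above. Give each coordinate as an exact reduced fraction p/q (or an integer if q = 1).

1. D_x = -8/3  [2·signedArea(DCA) = 0 ∩ DB · AC = 902/3]
2. D_y = -2  [2·signedArea(DCA) = 0 ∩ DB · AC = 902/3]
   → D = (-8/3, -2)

D = (-8/3, -2)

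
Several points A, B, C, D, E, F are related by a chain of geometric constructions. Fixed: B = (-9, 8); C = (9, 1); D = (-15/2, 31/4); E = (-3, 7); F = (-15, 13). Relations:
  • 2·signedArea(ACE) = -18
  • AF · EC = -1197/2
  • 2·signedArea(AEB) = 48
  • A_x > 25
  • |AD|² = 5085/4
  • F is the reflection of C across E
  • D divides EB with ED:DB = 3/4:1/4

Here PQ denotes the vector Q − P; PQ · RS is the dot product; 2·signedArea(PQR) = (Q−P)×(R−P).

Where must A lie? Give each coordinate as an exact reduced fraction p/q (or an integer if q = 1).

1. A_x = 51/2  [AF · EC = -1197/2 ∩ 2·signedArea(AEB) = 48]
2. A_y = -23/4  [AF · EC = -1197/2 ∩ 2·signedArea(AEB) = 48]
   → A = (51/2, -23/4)

A = (51/2, -23/4)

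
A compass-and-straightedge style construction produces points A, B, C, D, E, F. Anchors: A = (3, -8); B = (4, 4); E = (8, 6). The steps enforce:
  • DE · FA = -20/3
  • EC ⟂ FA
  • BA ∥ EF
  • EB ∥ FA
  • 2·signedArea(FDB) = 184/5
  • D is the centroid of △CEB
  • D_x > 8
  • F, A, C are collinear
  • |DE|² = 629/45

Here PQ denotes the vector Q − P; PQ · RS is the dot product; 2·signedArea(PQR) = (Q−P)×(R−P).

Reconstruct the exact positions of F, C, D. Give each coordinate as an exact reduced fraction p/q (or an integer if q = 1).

C = (63/5, -16/5)
D = (41/5, 34/15)
F = (7, -6)

1. F_x = 7  [EB ∥ FA ∩ BA ∥ EF]
2. F_y = -6  [EB ∥ FA ∩ BA ∥ EF]
   → F = (7, -6)
3. C_x = 63/5  [F, A, C are collinear ∩ EC ⟂ FA]
4. C_y = -16/5  [F, A, C are collinear ∩ EC ⟂ FA]
   → C = (63/5, -16/5)
5. D_x = 41/5  [D is the centroid of △CEB]
6. D_y = 34/15  [D is the centroid of △CEB]
   → D = (41/5, 34/15)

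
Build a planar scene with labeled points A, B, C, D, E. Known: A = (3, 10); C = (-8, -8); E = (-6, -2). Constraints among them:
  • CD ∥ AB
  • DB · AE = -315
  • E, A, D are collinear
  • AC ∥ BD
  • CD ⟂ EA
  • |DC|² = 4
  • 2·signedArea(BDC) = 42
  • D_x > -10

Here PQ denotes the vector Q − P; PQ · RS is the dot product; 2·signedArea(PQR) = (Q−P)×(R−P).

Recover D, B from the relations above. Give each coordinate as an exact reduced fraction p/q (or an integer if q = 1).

1. D_x = -48/5  [E, A, D are collinear ∩ CD ⟂ EA]
2. D_y = -34/5  [E, A, D are collinear ∩ CD ⟂ EA]
   → D = (-48/5, -34/5)
3. B_x = 7/5  [AC ∥ BD ∩ CD ∥ AB]
4. B_y = 56/5  [AC ∥ BD ∩ CD ∥ AB]
   → B = (7/5, 56/5)

B = (7/5, 56/5)
D = (-48/5, -34/5)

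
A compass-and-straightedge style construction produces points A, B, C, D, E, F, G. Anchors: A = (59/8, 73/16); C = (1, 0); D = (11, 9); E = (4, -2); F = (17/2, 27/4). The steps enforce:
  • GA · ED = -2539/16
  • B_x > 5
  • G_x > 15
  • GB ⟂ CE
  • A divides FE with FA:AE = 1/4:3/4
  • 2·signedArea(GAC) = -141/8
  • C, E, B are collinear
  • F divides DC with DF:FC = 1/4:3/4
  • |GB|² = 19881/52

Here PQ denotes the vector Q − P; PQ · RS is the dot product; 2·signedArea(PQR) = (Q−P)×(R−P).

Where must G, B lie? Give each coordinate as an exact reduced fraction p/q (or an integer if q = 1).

1. G_x = 16  [2·signedArea(GAC) = -141/8 ∩ GA · ED = -2539/16]
2. G_y = 27/2  [2·signedArea(GAC) = -141/8 ∩ GA · ED = -2539/16]
   → G = (16, 27/2)
3. B_x = 67/13  [C, E, B are collinear ∩ GB ⟂ CE]
4. B_y = -36/13  [C, E, B are collinear ∩ GB ⟂ CE]
   → B = (67/13, -36/13)

B = (67/13, -36/13)
G = (16, 27/2)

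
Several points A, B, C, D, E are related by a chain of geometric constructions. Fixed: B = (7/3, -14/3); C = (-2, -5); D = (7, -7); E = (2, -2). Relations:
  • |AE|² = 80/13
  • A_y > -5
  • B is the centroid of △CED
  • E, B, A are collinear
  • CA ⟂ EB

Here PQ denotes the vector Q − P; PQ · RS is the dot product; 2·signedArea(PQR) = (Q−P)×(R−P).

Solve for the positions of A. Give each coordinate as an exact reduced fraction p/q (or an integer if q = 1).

A = (30/13, -58/13)

1. A_x = 30/13  [E, B, A are collinear ∩ CA ⟂ EB]
2. A_y = -58/13  [E, B, A are collinear ∩ CA ⟂ EB]
   → A = (30/13, -58/13)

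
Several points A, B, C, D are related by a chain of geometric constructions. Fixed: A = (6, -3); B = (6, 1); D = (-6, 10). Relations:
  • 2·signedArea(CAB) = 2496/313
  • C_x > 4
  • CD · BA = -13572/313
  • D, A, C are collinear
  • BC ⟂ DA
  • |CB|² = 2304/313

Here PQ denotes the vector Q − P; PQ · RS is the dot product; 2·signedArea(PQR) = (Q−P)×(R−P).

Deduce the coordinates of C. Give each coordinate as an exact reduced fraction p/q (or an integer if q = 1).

C = (1254/313, -263/313)

1. C_x = 1254/313  [D, A, C are collinear ∩ BC ⟂ DA]
2. C_y = -263/313  [D, A, C are collinear ∩ BC ⟂ DA]
   → C = (1254/313, -263/313)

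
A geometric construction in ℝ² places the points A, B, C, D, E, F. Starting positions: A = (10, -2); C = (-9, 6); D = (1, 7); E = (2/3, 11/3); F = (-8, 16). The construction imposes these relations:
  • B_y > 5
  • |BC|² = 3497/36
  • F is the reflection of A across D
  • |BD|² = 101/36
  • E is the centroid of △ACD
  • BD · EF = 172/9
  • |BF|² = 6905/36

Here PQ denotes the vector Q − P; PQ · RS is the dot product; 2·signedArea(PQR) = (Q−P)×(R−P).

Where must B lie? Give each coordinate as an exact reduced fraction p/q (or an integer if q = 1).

1. B_x = 5/6  [line 26/3·x + -37/3·y + 527/9 = 0 ∩ |BF|² = 6905/36]
2. B_y = 16/3  [line 26/3·x + -37/3·y + 527/9 = 0 ∩ |BF|² = 6905/36]
   → B = (5/6, 16/3)

B = (5/6, 16/3)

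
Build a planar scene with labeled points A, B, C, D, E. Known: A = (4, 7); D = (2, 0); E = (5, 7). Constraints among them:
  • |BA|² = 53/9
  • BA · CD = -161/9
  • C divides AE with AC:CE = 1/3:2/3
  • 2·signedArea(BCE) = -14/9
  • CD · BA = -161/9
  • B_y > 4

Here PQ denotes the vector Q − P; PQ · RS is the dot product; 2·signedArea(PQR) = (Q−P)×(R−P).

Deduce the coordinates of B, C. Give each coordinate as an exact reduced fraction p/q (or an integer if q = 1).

B = (10/3, 14/3)
C = (13/3, 7)

1. C_x = 13/3  [C divides AE with AC:CE = 1/3:2/3]
2. C_y = 7  [C divides AE with AC:CE = 1/3:2/3]
   → C = (13/3, 7)
3. B_x = 10/3  [2·signedArea(BCE) = -14/9 ∩ BA · CD = -161/9]
4. B_y = 14/3  [2·signedArea(BCE) = -14/9 ∩ BA · CD = -161/9]
   → B = (10/3, 14/3)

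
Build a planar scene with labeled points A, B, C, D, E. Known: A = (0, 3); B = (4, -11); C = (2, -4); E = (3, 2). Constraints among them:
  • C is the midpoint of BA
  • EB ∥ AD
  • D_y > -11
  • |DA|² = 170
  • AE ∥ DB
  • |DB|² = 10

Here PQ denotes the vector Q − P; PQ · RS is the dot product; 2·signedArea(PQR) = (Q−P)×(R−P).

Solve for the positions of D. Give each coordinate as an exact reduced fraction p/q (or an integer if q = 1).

1. D_x = 1  [AE ∥ DB ∩ EB ∥ AD]
2. D_y = -10  [AE ∥ DB ∩ EB ∥ AD]
   → D = (1, -10)

D = (1, -10)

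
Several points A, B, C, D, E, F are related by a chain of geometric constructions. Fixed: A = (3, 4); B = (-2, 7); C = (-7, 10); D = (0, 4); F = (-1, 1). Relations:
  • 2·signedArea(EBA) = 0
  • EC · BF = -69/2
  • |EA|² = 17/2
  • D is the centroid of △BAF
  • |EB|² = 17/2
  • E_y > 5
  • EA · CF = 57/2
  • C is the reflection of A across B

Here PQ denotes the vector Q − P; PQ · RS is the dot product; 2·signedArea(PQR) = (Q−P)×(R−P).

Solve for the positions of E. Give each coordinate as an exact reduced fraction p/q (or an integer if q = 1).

1. E_x = 1/2  [2·signedArea(EBA) = 0 ∩ EA · CF = 57/2]
2. E_y = 11/2  [2·signedArea(EBA) = 0 ∩ EA · CF = 57/2]
   → E = (1/2, 11/2)

E = (1/2, 11/2)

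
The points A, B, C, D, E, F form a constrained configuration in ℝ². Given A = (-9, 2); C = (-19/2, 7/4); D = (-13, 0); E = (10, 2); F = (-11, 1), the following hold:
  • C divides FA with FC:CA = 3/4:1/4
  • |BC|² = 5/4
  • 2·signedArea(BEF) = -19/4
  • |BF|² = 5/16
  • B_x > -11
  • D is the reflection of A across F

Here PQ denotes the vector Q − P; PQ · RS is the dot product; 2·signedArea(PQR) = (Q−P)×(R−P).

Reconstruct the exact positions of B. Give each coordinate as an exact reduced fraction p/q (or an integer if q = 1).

1. B_x = -21/2  [line 1·x + -21·y + 147/4 = 0 ∩ |BF|² = 5/16]
2. B_y = 5/4  [line 1·x + -21·y + 147/4 = 0 ∩ |BF|² = 5/16]
   → B = (-21/2, 5/4)

B = (-21/2, 5/4)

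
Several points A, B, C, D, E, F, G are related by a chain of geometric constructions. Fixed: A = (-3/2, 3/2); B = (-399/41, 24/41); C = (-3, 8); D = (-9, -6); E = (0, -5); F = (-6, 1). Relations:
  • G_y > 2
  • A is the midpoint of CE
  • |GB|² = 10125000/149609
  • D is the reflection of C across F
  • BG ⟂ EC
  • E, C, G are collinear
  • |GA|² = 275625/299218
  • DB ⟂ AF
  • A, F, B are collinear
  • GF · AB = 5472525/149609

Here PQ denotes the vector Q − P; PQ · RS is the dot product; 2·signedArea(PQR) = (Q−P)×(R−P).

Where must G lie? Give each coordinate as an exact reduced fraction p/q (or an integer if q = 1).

1. G_x = -6261/3649  [E, C, G are collinear ∩ BG ⟂ EC]
2. G_y = 8886/3649  [E, C, G are collinear ∩ BG ⟂ EC]
   → G = (-6261/3649, 8886/3649)

G = (-6261/3649, 8886/3649)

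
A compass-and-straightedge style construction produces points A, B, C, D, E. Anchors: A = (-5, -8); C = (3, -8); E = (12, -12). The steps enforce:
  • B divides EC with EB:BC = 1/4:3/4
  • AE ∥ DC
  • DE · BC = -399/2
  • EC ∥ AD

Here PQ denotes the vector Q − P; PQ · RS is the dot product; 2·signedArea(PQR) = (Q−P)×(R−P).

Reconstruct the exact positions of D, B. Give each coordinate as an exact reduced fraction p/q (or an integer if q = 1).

B = (39/4, -11)
D = (-14, -4)

1. D_x = -14  [AE ∥ DC ∩ EC ∥ AD]
2. D_y = -4  [AE ∥ DC ∩ EC ∥ AD]
   → D = (-14, -4)
3. B_x = 39/4  [B divides EC with EB:BC = 1/4:3/4]
4. B_y = -11  [B divides EC with EB:BC = 1/4:3/4]
   → B = (39/4, -11)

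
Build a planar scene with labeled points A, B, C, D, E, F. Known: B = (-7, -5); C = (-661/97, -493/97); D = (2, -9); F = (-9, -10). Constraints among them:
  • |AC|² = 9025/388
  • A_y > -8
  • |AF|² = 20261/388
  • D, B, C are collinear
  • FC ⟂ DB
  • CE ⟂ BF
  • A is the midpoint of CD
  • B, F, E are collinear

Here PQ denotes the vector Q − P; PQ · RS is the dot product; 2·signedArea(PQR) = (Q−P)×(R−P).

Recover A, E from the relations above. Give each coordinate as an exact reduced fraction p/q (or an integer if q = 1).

A = (-467/194, -683/97)
E = (-19699/2813, -14085/2813)

1. A_x = -467/194  [A is the midpoint of CD]
2. A_y = -683/97  [A is the midpoint of CD]
   → A = (-467/194, -683/97)
3. E_x = -19699/2813  [B, F, E are collinear ∩ CE ⟂ BF]
4. E_y = -14085/2813  [B, F, E are collinear ∩ CE ⟂ BF]
   → E = (-19699/2813, -14085/2813)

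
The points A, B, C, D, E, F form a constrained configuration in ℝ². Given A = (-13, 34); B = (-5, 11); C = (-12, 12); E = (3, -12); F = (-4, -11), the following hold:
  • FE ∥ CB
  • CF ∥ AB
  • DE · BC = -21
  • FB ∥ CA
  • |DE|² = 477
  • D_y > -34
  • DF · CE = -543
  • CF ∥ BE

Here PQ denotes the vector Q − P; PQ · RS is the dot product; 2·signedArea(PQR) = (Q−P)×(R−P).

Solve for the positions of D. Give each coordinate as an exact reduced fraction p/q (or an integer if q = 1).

1. D_x = -3  [DE · BC = -21 ∩ DF · CE = -543]
2. D_y = -33  [DE · BC = -21 ∩ DF · CE = -543]
   → D = (-3, -33)

D = (-3, -33)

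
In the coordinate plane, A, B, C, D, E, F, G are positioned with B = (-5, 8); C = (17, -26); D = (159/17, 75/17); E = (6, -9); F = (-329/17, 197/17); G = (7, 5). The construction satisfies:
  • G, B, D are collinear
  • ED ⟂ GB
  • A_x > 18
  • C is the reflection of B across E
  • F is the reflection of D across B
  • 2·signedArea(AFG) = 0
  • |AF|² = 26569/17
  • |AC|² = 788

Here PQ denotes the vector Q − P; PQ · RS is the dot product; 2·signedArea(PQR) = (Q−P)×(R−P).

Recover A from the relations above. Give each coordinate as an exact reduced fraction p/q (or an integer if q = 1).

A = (19, 2)

1. A_x = 19  [line 112/17·x + 448/17·y + -3024/17 = 0 ∩ |AF|² = 26569/17]
2. A_y = 2  [line 112/17·x + 448/17·y + -3024/17 = 0 ∩ |AF|² = 26569/17]
   → A = (19, 2)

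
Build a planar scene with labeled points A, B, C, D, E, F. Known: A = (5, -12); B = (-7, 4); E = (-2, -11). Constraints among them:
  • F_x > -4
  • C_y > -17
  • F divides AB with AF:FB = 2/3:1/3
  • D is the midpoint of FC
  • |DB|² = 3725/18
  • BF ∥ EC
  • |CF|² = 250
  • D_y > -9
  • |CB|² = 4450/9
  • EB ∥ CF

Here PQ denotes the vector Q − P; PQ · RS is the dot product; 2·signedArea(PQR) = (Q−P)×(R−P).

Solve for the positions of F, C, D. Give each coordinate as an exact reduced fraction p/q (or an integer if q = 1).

1. F_x = -3  [F divides AB with AF:FB = 2/3:1/3]
2. F_y = -4/3  [F divides AB with AF:FB = 2/3:1/3]
   → F = (-3, -4/3)
3. C_x = 2  [EB ∥ CF ∩ BF ∥ EC]
4. C_y = -49/3  [EB ∥ CF ∩ BF ∥ EC]
   → C = (2, -49/3)
5. D_x = -1/2  [D is the midpoint of FC]
6. D_y = -53/6  [D is the midpoint of FC]
   → D = (-1/2, -53/6)

C = (2, -49/3)
D = (-1/2, -53/6)
F = (-3, -4/3)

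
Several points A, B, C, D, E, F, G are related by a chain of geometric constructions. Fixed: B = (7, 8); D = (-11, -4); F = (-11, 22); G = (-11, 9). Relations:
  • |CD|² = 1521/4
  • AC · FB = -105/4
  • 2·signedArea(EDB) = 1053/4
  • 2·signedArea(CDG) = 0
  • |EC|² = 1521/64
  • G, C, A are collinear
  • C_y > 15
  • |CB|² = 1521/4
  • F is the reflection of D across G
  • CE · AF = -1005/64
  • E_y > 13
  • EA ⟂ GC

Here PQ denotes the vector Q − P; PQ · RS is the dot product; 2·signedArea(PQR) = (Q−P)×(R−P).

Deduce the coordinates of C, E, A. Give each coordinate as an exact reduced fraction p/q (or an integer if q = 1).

A = (-11, 109/8)
C = (-11, 31/2)
E = (-13/2, 109/8)

1. C_x = -11  [2·signedArea(CDG) = 0]
2. C_y = 31/2  [|CB|² = 1521/4]
   → C = (-11, 31/2)
3. E_x = -13/2  [line -12·x + 18·y + -1293/4 = 0 ∩ |EC|² = 1521/64]
4. E_y = 109/8  [line -12·x + 18·y + -1293/4 = 0 ∩ |EC|² = 1521/64]
   → E = (-13/2, 109/8)
5. A_x = -11  [G, C, A are collinear ∩ EA ⟂ GC]
6. A_y = 109/8  [G, C, A are collinear ∩ EA ⟂ GC]
   → A = (-11, 109/8)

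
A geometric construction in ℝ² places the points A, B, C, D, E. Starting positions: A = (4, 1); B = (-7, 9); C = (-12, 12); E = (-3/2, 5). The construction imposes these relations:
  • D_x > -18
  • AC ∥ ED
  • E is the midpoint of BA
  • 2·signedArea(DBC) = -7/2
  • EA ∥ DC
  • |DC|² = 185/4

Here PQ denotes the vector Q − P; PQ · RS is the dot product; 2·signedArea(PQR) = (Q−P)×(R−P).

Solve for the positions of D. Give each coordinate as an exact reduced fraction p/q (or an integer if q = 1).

D = (-35/2, 16)

1. D_x = -35/2  [EA ∥ DC ∩ AC ∥ ED]
2. D_y = 16  [EA ∥ DC ∩ AC ∥ ED]
   → D = (-35/2, 16)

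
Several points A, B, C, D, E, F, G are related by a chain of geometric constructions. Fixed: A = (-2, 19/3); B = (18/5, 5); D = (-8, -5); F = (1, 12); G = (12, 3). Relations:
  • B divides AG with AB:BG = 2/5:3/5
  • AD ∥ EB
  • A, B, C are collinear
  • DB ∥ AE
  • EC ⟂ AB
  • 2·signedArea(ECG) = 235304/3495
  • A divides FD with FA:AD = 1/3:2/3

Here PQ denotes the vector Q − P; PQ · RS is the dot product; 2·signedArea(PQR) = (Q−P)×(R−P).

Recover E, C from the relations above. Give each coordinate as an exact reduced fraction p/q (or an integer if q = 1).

C = (7834/1165, 2975/699)
E = (48/5, 49/3)

1. E_x = 48/5  [AD ∥ EB ∩ DB ∥ AE]
2. E_y = 49/3  [AD ∥ EB ∩ DB ∥ AE]
   → E = (48/5, 49/3)
3. C_x = 7834/1165  [A, B, C are collinear ∩ EC ⟂ AB]
4. C_y = 2975/699  [A, B, C are collinear ∩ EC ⟂ AB]
   → C = (7834/1165, 2975/699)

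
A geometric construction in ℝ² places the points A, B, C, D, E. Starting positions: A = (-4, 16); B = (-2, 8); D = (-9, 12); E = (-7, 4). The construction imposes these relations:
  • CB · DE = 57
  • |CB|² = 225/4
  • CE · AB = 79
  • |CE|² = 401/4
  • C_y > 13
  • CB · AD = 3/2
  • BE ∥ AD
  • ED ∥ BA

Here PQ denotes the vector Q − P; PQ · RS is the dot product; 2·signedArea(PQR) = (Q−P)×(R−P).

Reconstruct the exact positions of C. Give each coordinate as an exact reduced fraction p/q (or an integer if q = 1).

1. C_x = -13/2  [CB · AD = 3/2 ∩ CB · DE = 57]
2. C_y = 14  [CB · AD = 3/2 ∩ CB · DE = 57]
   → C = (-13/2, 14)

C = (-13/2, 14)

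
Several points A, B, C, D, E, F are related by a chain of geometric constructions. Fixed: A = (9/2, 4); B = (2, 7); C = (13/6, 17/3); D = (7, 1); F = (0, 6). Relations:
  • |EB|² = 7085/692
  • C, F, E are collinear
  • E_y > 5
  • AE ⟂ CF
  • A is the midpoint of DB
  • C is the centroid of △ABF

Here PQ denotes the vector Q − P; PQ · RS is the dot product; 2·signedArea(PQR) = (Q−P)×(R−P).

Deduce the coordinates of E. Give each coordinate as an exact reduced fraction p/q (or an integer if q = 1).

1. E_x = 1625/346  [C, F, E are collinear ∩ AE ⟂ CF]
2. E_y = 913/173  [C, F, E are collinear ∩ AE ⟂ CF]
   → E = (1625/346, 913/173)

E = (1625/346, 913/173)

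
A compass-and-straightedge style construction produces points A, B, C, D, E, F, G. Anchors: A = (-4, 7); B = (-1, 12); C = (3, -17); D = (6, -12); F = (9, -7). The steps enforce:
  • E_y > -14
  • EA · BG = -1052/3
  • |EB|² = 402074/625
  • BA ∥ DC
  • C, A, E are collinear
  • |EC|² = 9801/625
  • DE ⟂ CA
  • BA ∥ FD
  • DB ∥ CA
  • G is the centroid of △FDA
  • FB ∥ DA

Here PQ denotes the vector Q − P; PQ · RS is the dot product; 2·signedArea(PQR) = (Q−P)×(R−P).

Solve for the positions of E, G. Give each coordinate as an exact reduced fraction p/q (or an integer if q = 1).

E = (1182/625, -8249/625)
G = (11/3, -4)

1. E_x = 1182/625  [C, A, E are collinear ∩ DE ⟂ CA]
2. E_y = -8249/625  [C, A, E are collinear ∩ DE ⟂ CA]
   → E = (1182/625, -8249/625)
3. G_x = 11/3  [G is the centroid of △FDA]
4. G_y = -4  [G is the centroid of △FDA]
   → G = (11/3, -4)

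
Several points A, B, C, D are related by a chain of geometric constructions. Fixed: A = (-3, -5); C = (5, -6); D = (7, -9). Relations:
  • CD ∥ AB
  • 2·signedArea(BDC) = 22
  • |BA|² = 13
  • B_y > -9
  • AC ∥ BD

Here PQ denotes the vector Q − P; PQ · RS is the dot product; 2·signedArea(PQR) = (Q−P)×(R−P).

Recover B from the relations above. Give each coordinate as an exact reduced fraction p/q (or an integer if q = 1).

B = (-1, -8)

1. B_x = -1  [AC ∥ BD ∩ CD ∥ AB]
2. B_y = -8  [AC ∥ BD ∩ CD ∥ AB]
   → B = (-1, -8)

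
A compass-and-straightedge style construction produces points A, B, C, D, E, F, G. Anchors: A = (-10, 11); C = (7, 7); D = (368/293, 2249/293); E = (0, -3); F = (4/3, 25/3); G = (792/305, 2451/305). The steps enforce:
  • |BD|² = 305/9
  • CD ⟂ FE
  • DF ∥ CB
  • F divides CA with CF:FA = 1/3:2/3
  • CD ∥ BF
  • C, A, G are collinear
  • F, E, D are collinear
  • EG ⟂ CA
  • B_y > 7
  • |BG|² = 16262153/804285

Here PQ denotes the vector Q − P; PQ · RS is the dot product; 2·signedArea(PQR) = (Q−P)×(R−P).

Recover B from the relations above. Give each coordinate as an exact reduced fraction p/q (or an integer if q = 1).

B = (6221/879, 6731/879)

1. B_x = 6221/879  [CD ∥ BF ∩ DF ∥ CB]
2. B_y = 6731/879  [CD ∥ BF ∩ DF ∥ CB]
   → B = (6221/879, 6731/879)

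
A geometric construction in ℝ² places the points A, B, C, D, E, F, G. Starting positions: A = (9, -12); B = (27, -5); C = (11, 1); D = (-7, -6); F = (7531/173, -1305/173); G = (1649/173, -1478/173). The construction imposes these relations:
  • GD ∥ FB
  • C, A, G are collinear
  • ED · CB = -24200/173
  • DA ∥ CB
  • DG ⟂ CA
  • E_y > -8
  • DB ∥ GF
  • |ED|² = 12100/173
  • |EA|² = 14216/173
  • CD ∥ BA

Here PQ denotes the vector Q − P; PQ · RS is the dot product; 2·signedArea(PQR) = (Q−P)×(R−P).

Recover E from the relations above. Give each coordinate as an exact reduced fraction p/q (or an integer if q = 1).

E = (219/173, -1258/173)

1. E_x = 219/173  [line -16·x + 6·y + 11052/173 = 0 ∩ |EA|² = 14216/173]
2. E_y = -1258/173  [line -16·x + 6·y + 11052/173 = 0 ∩ |EA|² = 14216/173]
   → E = (219/173, -1258/173)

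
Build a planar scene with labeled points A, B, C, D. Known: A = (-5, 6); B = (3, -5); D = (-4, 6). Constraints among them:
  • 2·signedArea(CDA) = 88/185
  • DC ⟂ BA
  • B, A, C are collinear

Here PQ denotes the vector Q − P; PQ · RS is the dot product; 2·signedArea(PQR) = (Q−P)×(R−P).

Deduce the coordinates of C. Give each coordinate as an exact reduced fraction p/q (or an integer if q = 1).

1. C_x = -861/185  [B, A, C are collinear ∩ DC ⟂ BA]
2. C_y = 1022/185  [B, A, C are collinear ∩ DC ⟂ BA]
   → C = (-861/185, 1022/185)

C = (-861/185, 1022/185)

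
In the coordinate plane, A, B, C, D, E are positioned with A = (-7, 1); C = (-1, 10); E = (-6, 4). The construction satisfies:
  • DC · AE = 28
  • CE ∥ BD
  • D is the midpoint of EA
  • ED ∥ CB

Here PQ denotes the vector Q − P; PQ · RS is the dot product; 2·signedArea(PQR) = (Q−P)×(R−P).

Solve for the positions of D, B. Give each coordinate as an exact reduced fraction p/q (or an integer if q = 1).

1. D_x = -13/2  [D is the midpoint of EA]
2. D_y = 5/2  [D is the midpoint of EA]
   → D = (-13/2, 5/2)
3. B_x = -3/2  [CE ∥ BD ∩ ED ∥ CB]
4. B_y = 17/2  [CE ∥ BD ∩ ED ∥ CB]
   → B = (-3/2, 17/2)

B = (-3/2, 17/2)
D = (-13/2, 5/2)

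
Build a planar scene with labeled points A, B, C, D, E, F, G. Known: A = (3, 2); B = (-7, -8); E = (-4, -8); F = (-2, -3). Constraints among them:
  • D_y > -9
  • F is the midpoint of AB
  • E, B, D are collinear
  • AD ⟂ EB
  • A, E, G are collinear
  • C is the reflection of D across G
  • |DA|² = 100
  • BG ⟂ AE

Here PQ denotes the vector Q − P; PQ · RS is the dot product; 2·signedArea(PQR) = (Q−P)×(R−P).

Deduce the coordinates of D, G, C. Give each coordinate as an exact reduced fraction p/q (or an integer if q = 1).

1. D_x = 3  [E, B, D are collinear ∩ AD ⟂ EB]
2. D_y = -8  [E, B, D are collinear ∩ AD ⟂ EB]
   → D = (3, -8)
3. G_x = -743/149  [A, E, G are collinear ∩ BG ⟂ AE]
4. G_y = -1402/149  [A, E, G are collinear ∩ BG ⟂ AE]
   → G = (-743/149, -1402/149)
5. C_x = -1933/149  [C is the reflection of D across G]
6. C_y = -1612/149  [C is the reflection of D across G]
   → C = (-1933/149, -1612/149)

C = (-1933/149, -1612/149)
D = (3, -8)
G = (-743/149, -1402/149)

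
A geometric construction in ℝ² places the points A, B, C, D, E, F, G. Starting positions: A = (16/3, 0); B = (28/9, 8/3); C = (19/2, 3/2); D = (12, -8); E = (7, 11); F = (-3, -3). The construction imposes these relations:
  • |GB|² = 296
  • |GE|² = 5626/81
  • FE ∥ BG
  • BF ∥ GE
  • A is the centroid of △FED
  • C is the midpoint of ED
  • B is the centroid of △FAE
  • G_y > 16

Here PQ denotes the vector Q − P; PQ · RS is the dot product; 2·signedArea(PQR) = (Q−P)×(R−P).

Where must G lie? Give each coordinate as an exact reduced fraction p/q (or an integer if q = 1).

G = (118/9, 50/3)

1. G_x = 118/9  [BF ∥ GE ∩ FE ∥ BG]
2. G_y = 50/3  [BF ∥ GE ∩ FE ∥ BG]
   → G = (118/9, 50/3)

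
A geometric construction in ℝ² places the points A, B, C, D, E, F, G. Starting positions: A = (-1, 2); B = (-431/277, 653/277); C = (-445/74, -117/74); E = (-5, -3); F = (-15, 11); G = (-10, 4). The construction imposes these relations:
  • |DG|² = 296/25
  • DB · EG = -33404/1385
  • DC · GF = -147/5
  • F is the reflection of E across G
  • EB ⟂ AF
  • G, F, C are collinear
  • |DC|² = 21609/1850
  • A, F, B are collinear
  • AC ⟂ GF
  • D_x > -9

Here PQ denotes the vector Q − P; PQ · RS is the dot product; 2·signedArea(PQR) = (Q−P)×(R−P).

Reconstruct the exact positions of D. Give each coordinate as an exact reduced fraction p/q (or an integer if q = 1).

1. D_x = -8  [line 5·x + -7·y + 242/5 = 0 ∩ |DG|² = 296/25]
2. D_y = 6/5  [line 5·x + -7·y + 242/5 = 0 ∩ |DG|² = 296/25]
   → D = (-8, 6/5)

D = (-8, 6/5)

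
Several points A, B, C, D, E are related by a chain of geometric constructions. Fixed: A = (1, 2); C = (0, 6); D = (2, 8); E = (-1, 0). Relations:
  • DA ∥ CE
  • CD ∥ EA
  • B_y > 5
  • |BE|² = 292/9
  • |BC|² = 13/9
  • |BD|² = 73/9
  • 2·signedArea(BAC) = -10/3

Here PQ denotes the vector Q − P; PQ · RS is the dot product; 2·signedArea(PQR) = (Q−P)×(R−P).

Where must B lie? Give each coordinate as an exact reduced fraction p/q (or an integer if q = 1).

B = (1, 16/3)

1. B_x = 1  [line -4·x + -1·y + 28/3 = 0 ∩ |BE|² = 292/9]
2. B_y = 16/3  [line -4·x + -1·y + 28/3 = 0 ∩ |BE|² = 292/9]
   → B = (1, 16/3)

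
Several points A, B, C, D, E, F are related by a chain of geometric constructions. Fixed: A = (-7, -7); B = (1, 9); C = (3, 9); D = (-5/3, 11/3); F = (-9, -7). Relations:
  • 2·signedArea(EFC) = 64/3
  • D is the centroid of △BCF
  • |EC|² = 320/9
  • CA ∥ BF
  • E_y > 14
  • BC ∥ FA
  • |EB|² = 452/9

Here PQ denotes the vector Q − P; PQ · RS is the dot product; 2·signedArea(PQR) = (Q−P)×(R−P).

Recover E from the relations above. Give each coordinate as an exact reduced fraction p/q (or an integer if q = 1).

E = (17/3, 43/3)

1. E_x = 17/3  [line -16·x + 12·y + -244/3 = 0 ∩ |EB|² = 452/9]
2. E_y = 43/3  [line -16·x + 12·y + -244/3 = 0 ∩ |EB|² = 452/9]
   → E = (17/3, 43/3)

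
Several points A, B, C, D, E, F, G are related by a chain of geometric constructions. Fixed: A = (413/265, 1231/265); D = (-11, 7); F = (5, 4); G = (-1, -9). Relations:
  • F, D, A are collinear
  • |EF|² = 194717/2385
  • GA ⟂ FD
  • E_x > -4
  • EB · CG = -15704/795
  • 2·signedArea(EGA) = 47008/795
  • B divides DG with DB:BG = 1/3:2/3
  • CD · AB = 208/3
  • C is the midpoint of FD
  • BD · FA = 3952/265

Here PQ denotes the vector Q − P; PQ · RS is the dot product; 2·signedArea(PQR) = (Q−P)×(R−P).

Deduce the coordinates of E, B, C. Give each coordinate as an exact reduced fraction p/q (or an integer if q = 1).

B = (-23/3, 5/3)
C = (-3, 11/2)
E = (-2767/795, 701/795)

1. B_x = -23/3  [B divides DG with DB:BG = 1/3:2/3]
2. B_y = 5/3  [B divides DG with DB:BG = 1/3:2/3]
   → B = (-23/3, 5/3)
3. C_x = -3  [C is the midpoint of FD]
4. C_y = 11/2  [C is the midpoint of FD]
   → C = (-3, 11/2)
5. E_x = -2767/795  [EB · CG = -15704/795 ∩ 2·signedArea(EGA) = 47008/795]
6. E_y = 701/795  [EB · CG = -15704/795 ∩ 2·signedArea(EGA) = 47008/795]
   → E = (-2767/795, 701/795)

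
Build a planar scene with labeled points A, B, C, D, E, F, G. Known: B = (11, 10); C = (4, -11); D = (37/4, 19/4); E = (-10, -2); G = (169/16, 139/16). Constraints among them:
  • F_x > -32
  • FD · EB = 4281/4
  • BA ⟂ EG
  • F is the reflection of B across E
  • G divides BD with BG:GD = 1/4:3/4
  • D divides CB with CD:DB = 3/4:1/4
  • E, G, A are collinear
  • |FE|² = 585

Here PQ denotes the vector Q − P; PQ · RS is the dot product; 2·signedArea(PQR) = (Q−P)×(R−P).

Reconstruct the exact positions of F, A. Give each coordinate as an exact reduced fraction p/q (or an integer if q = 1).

A = (1573349/137482, 1257367/137482)
F = (-31, -14)

1. F_x = -31  [F is the reflection of B across E]
2. F_y = -14  [F is the reflection of B across E]
   → F = (-31, -14)
3. A_x = 1573349/137482  [E, G, A are collinear ∩ BA ⟂ EG]
4. A_y = 1257367/137482  [E, G, A are collinear ∩ BA ⟂ EG]
   → A = (1573349/137482, 1257367/137482)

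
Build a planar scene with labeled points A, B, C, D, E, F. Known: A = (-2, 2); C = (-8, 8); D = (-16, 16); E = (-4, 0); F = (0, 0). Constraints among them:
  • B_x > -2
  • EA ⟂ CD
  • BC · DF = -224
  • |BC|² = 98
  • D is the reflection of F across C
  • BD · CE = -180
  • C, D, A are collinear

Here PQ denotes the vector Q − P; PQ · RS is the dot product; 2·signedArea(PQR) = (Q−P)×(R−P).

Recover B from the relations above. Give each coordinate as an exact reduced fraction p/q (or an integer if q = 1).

B = (-1, 1)

1. B_x = -1  [BD · CE = -180 ∩ BC · DF = -224]
2. B_y = 1  [BD · CE = -180 ∩ BC · DF = -224]
   → B = (-1, 1)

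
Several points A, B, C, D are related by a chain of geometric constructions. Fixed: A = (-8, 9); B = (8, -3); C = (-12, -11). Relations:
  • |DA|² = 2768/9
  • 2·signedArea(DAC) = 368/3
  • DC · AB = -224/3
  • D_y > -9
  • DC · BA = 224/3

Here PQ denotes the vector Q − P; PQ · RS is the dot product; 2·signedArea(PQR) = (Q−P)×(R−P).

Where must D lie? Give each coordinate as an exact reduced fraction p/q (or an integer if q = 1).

D = (-16/3, -25/3)

1. D_x = -16/3  [2·signedArea(DAC) = 368/3 ∩ DC · BA = 224/3]
2. D_y = -25/3  [2·signedArea(DAC) = 368/3 ∩ DC · BA = 224/3]
   → D = (-16/3, -25/3)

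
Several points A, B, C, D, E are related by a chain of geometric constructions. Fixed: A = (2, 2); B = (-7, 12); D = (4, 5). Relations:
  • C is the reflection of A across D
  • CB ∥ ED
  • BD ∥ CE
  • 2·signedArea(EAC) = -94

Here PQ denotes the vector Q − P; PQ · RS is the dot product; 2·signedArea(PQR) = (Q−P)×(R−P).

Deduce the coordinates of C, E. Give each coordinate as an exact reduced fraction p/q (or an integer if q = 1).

1. C_x = 6  [C is the reflection of A across D]
2. C_y = 8  [C is the reflection of A across D]
   → C = (6, 8)
3. E_x = 17  [CB ∥ ED ∩ BD ∥ CE]
4. E_y = 1  [CB ∥ ED ∩ BD ∥ CE]
   → E = (17, 1)

C = (6, 8)
E = (17, 1)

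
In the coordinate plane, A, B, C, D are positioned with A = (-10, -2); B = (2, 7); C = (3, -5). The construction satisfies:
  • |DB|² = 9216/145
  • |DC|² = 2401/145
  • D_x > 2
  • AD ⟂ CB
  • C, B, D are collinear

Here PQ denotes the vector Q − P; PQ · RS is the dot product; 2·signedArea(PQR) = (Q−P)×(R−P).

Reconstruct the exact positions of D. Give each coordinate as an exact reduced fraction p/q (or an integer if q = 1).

1. D_x = 386/145  [C, B, D are collinear ∩ AD ⟂ CB]
2. D_y = -137/145  [C, B, D are collinear ∩ AD ⟂ CB]
   → D = (386/145, -137/145)

D = (386/145, -137/145)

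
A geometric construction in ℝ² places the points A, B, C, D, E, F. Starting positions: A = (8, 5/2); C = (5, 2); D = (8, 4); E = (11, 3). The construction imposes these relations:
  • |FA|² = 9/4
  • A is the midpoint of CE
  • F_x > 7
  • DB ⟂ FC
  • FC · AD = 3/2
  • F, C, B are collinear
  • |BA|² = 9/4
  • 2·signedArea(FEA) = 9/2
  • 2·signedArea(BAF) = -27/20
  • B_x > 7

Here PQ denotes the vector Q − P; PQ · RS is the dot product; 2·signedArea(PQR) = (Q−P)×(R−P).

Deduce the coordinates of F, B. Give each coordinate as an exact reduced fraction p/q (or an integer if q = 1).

B = (71/10, 13/10)
F = (8, 1)

1. F_x = 8  [2·signedArea(FEA) = 9/2 ∩ FC · AD = 3/2]
2. F_y = 1  [2·signedArea(FEA) = 9/2 ∩ FC · AD = 3/2]
   → F = (8, 1)
3. B_x = 71/10  [F, C, B are collinear ∩ DB ⟂ FC]
4. B_y = 13/10  [F, C, B are collinear ∩ DB ⟂ FC]
   → B = (71/10, 13/10)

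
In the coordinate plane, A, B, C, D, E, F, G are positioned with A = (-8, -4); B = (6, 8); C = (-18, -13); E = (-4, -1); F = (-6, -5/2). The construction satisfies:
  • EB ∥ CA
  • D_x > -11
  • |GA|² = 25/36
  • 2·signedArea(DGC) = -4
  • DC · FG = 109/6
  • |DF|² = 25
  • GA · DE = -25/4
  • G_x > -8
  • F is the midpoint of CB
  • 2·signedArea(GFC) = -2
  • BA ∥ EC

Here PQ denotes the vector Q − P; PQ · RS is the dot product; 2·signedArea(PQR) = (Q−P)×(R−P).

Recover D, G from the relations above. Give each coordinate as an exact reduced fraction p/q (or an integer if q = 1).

1. G_x = -22/3  [line 21/2·x + -12·y + 35 = 0 ∩ |GA|² = 25/36]
2. G_y = -7/2  [line 21/2·x + -12·y + 35 = 0 ∩ |GA|² = 25/36]
   → G = (-22/3, -7/2)
3. D_x = -10  [2·signedArea(DGC) = -4 ∩ DC · FG = 109/6]
4. D_y = -11/2  [2·signedArea(DGC) = -4 ∩ DC · FG = 109/6]
   → D = (-10, -11/2)

D = (-10, -11/2)
G = (-22/3, -7/2)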